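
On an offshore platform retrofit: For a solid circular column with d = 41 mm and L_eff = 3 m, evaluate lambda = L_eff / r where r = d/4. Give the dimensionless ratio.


Radius of gyration r = d / 4 = 41 / 4 = 10.25 mm
L_eff = 3000.0 mm
Slenderness ratio = L / r = 3000.0 / 10.25 = 292.68 (dimensionless)

292.68 (dimensionless)


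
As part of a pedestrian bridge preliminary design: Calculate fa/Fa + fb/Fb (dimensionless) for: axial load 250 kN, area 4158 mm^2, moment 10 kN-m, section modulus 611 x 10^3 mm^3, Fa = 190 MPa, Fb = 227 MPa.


f_a = P / A = 250000.0 / 4158 = 60.1251 MPa
f_b = M / S = 10000000.0 / 611000.0 = 16.3666 MPa
Ratio = f_a / Fa + f_b / Fb
= 60.1251 / 190 + 16.3666 / 227
= 0.3885 (dimensionless)

0.3885 (dimensionless)


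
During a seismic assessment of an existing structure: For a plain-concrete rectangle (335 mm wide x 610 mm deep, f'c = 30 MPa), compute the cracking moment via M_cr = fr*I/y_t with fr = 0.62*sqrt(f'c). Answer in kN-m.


fr = 0.62 * sqrt(30) = 0.62 * 5.4772 = 3.3959 MPa
I = 335 * 610^3 / 12 = 6336552916.67 mm^4
y_t = 305.0 mm
M_cr = fr * I / y_t = 3.3959 * 6336552916.67 / 305.0 N-mm
= 70.5514 kN-m

70.5514 kN-m


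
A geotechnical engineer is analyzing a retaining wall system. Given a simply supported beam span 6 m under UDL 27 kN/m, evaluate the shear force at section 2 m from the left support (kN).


R_A = w * L / 2 = 27 * 6 / 2 = 81.0 kN
V(x) = R_A - w * x = 81.0 - 27 * 2
= 27.0 kN

27.0 kN


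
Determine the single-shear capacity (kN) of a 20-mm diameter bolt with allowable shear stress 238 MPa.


A = pi * d^2 / 4 = pi * 20^2 / 4 = 314.1593 mm^2
V = f_v * A / 1000 = 238 * 314.1593 / 1000
= 74.7699 kN

74.7699 kN


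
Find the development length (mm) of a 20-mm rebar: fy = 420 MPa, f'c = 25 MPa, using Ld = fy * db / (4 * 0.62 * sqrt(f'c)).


Ld = (fy * db) / (4 * 0.62 * sqrt(f'c))
= (420 * 20) / (4 * 0.62 * sqrt(25))
= 8400 / 12.4
= 677.42 mm

677.42 mm


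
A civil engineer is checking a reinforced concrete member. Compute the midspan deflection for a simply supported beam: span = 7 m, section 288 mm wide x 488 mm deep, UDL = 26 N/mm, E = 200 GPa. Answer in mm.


I = 288 * 488^3 / 12 = 2789142528.0 mm^4
L = 7000.0 mm, w = 26 N/mm, E = 200000.0 MPa
delta = 5 * w * L^4 / (384 * E * I)
= 5 * 26 * 7000.0^4 / (384 * 200000.0 * 2789142528.0)
= 1.4571 mm

1.4571 mm


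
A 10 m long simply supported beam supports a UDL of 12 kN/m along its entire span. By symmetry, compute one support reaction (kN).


Total load = w * L = 12 * 10 = 120 kN
By symmetry, each reaction R = total / 2 = 120 / 2 = 60.0 kN

60.0 kN


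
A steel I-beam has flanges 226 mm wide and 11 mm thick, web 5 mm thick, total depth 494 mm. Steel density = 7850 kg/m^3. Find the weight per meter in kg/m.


A_flanges = 2 * 226 * 11 = 4972 mm^2
A_web = (494 - 2 * 11) * 5 = 2360 mm^2
A_total = 4972 + 2360 = 7332 mm^2 = 0.007332 m^2
Weight = rho * A = 7850 * 0.007332 = 57.5562 kg/m

57.5562 kg/m


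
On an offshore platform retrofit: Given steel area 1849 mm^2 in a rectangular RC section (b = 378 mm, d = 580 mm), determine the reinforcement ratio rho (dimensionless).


rho = As / (b * d)
= 1849 / (378 * 580)
= 1849 / 219240
= 0.008434 (dimensionless)

0.008434 (dimensionless)


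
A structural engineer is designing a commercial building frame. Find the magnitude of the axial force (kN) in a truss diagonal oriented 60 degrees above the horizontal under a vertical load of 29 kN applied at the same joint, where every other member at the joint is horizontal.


At the joint, only the diagonal has a vertical component, so vertical equilibrium gives:
F * sin(60) = 29
F = 29 / sin(60)
= 29 / 0.866025
= 33.49 kN

33.49 kN


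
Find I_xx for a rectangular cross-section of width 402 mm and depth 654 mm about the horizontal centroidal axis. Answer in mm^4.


I = b * h^3 / 12
= 402 * 654^3 / 12
= 402 * 279726264 / 12
= 9370829844.0 mm^4

9370829844.0 mm^4


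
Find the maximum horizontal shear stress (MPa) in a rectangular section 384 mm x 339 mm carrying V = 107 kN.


A = b * h = 384 * 339 = 130176 mm^2
V = 107 kN = 107000.0 N
tau_max = 1.5 * V / A = 1.5 * 107000.0 / 130176
= 1.2329 MPa

1.2329 MPa


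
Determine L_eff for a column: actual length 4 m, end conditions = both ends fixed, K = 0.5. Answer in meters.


L_eff = K * L
= 0.5 * 4
= 2.0 m

2.0 m


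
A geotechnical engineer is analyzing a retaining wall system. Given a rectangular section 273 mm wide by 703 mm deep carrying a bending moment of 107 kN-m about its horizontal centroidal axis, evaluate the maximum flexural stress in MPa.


I = b * h^3 / 12 = 273 * 703^3 / 12 = 7904008089.25 mm^4
y = h / 2 = 703 / 2 = 351.5 mm
M = 107 kN-m = 107000000.0 N-mm
sigma = M * y / I = 107000000.0 * 351.5 / 7904008089.25
= 4.76 MPa

4.76 MPa


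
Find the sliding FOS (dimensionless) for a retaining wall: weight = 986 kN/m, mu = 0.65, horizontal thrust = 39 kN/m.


Resisting force = mu * W = 0.65 * 986 = 640.9 kN/m
FOS = Resisting / Driving = 640.9 / 39
= 16.4333 (dimensionless)

16.4333 (dimensionless)


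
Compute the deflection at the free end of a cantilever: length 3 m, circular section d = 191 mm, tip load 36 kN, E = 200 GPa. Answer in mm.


I = pi * d^4 / 64 = pi * 191^4 / 64 = 65328602.47 mm^4
L = 3000.0 mm, P = 36000.0 N, E = 200000.0 MPa
delta = P * L^3 / (3 * E * I)
= 36000.0 * 3000.0^3 / (3 * 200000.0 * 65328602.47)
= 24.7977 mm

24.7977 mm


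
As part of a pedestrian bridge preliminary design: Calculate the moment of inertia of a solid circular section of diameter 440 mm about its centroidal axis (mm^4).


r = d / 2 = 440 / 2 = 220.0 mm
I = pi * r^4 / 4 = pi * 220.0^4 / 4
= 1839842321.65 mm^4

1839842321.65 mm^4


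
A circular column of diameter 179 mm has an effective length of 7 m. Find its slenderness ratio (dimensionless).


Radius of gyration r = d / 4 = 179 / 4 = 44.75 mm
L_eff = 7000.0 mm
Slenderness ratio = L / r = 7000.0 / 44.75 = 156.42 (dimensionless)

156.42 (dimensionless)


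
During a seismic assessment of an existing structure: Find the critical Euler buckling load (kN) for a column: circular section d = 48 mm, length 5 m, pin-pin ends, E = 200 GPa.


I = pi * d^4 / 64 = 260576.26 mm^4
L = 5000.0 mm
P_cr = pi^2 * E * I / L^2
= 9.8696 * 200000.0 * 260576.26 / 5000.0^2
= 20574.28 N = 20.5743 kN

20.5743 kN


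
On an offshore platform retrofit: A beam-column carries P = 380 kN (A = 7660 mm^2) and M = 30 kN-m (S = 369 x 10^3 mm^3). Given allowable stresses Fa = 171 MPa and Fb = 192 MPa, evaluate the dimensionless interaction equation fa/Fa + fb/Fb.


f_a = P / A = 380000.0 / 7660 = 49.6084 MPa
f_b = M / S = 30000000.0 / 369000.0 = 81.3008 MPa
Ratio = f_a / Fa + f_b / Fb
= 49.6084 / 171 + 81.3008 / 192
= 0.7135 (dimensionless)

0.7135 (dimensionless)


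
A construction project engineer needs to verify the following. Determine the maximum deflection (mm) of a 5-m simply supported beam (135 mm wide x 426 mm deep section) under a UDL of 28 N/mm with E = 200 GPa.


I = 135 * 426^3 / 12 = 869723730.0 mm^4
L = 5000.0 mm, w = 28 N/mm, E = 200000.0 MPa
delta = 5 * w * L^4 / (384 * E * I)
= 5 * 28 * 5000.0^4 / (384 * 200000.0 * 869723730.0)
= 1.31 mm

1.31 mm


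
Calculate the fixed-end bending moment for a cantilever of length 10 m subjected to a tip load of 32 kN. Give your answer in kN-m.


For a cantilever with a point load at the free end:
M_max = P * L = 32 * 10 = 320 kN-m

320 kN-m


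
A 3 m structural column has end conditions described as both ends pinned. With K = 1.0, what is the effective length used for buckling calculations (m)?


L_eff = K * L
= 1.0 * 3
= 3.0 m

3.0 m


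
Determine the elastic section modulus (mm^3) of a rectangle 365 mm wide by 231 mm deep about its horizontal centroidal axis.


S = b * h^2 / 6
= 365 * 231^2 / 6
= 365 * 53361 / 6
= 3246127.5 mm^3

3246127.5 mm^3


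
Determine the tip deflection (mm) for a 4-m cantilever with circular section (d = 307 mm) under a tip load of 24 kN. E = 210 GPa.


I = pi * d^4 / 64 = pi * 307^4 / 64 = 436037057.88 mm^4
L = 4000.0 mm, P = 24000.0 N, E = 210000.0 MPa
delta = P * L^3 / (3 * E * I)
= 24000.0 * 4000.0^3 / (3 * 210000.0 * 436037057.88)
= 5.5915 mm

5.5915 mm


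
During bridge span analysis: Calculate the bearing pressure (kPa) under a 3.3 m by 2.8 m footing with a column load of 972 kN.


A = 3.3 * 2.8 = 9.24 m^2
q = P / A = 972 / 9.24
= 105.1948 kPa

105.1948 kPa


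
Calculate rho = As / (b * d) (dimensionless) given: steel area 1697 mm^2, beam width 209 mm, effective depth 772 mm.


rho = As / (b * d)
= 1697 / (209 * 772)
= 1697 / 161348
= 0.010518 (dimensionless)

0.010518 (dimensionless)


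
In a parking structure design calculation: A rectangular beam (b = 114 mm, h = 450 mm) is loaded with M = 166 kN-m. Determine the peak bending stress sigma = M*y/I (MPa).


I = b * h^3 / 12 = 114 * 450^3 / 12 = 865687500.0 mm^4
y = h / 2 = 450 / 2 = 225.0 mm
M = 166 kN-m = 166000000.0 N-mm
sigma = M * y / I = 166000000.0 * 225.0 / 865687500.0
= 43.14 MPa

43.14 MPa


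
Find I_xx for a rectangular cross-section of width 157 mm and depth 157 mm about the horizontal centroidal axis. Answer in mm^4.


I = b * h^3 / 12
= 157 * 157^3 / 12
= 157 * 3869893 / 12
= 50631100.08 mm^4

50631100.08 mm^4


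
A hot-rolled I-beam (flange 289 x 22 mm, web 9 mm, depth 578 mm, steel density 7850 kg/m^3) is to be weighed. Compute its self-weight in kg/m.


A_flanges = 2 * 289 * 22 = 12716 mm^2
A_web = (578 - 2 * 22) * 9 = 4806 mm^2
A_total = 12716 + 4806 = 17522 mm^2 = 0.017522 m^2
Weight = rho * A = 7850 * 0.017522 = 137.5477 kg/m

137.5477 kg/m


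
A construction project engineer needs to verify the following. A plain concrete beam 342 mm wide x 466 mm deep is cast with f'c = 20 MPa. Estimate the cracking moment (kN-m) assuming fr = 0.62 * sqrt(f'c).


fr = 0.62 * sqrt(20) = 0.62 * 4.4721 = 2.7727 MPa
I = 342 * 466^3 / 12 = 2884048836.0 mm^4
y_t = 233.0 mm
M_cr = fr * I / y_t = 2.7727 * 2884048836.0 / 233.0 N-mm
= 34.3205 kN-m

34.3205 kN-m


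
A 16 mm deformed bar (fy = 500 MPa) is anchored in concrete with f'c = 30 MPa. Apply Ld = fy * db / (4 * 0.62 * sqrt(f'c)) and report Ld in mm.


Ld = (fy * db) / (4 * 0.62 * sqrt(f'c))
= (500 * 16) / (4 * 0.62 * sqrt(30))
= 8000 / 13.5835
= 588.95 mm

588.95 mm


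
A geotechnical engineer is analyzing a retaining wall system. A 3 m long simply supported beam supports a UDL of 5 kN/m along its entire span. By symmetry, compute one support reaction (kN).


Total load = w * L = 5 * 3 = 15 kN
By symmetry, each reaction R = total / 2 = 15 / 2 = 7.5 kN

7.5 kN


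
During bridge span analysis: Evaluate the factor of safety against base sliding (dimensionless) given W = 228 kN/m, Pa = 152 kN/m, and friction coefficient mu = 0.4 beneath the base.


Resisting force = mu * W = 0.4 * 228 = 91.2 kN/m
FOS = Resisting / Driving = 91.2 / 152
= 0.6 (dimensionless)

0.6 (dimensionless)


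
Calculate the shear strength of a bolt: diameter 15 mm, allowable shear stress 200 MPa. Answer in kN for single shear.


A = pi * d^2 / 4 = pi * 15^2 / 4 = 176.7146 mm^2
V = f_v * A / 1000 = 200 * 176.7146 / 1000
= 35.3429 kN

35.3429 kN


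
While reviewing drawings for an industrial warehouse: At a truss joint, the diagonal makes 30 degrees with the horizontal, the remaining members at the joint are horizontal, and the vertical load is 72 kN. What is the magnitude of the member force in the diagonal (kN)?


At the joint, only the diagonal has a vertical component, so vertical equilibrium gives:
F * sin(30) = 72
F = 72 / sin(30)
= 72 / 0.5
= 144.0 kN

144.0 kN


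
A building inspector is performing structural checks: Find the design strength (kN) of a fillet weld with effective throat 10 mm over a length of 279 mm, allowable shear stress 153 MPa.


Strength = throat * length * allowable stress
= 10 * 279 * 153 N
= 426870 N
= 426.87 kN

426.87 kN


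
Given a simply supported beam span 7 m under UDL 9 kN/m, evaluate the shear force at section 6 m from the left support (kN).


R_A = w * L / 2 = 9 * 7 / 2 = 31.5 kN
V(x) = R_A - w * x = 31.5 - 9 * 6
= -22.5 kN

-22.5 kN


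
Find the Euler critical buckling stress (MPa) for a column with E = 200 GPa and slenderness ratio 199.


sigma_cr = pi^2 * E / lambda^2
= 9.8696 * 200000.0 / 199^2
= 9.8696 * 200000.0 / 39601
= 49.8452 MPa

49.8452 MPa


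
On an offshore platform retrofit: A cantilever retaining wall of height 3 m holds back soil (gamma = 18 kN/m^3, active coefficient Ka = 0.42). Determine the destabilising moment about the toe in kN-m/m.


Pa = 0.5 * Ka * gamma * H^2
= 0.5 * 0.42 * 18 * 3^2
= 34.02 kN/m
Arm = H / 3 = 3 / 3 = 1.0 m
Mo = Pa * arm = Pa * H / 3 = 34.02 * 3 / 3 = 34.02 kN-m/m

34.02 kN-m/m


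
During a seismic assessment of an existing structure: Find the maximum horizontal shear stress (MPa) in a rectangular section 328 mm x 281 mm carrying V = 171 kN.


A = b * h = 328 * 281 = 92168 mm^2
V = 171 kN = 171000.0 N
tau_max = 1.5 * V / A = 1.5 * 171000.0 / 92168
= 2.783 MPa

2.783 MPa


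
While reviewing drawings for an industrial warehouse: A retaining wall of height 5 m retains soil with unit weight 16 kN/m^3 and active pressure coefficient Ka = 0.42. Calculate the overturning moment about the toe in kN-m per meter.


Pa = 0.5 * Ka * gamma * H^2
= 0.5 * 0.42 * 16 * 5^2
= 84.0 kN/m
Arm = H / 3 = 5 / 3 = 1.6667 m
Mo = Pa * arm = Pa * H / 3 = 84.0 * 5 / 3 = 140.0 kN-m/m

140.0 kN-m/m


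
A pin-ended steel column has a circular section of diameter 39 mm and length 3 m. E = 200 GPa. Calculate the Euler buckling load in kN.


I = pi * d^4 / 64 = 113560.77 mm^4
L = 3000.0 mm
P_cr = pi^2 * E * I / L^2
= 9.8696 * 200000.0 * 113560.77 / 3000.0^2
= 24906.66 N = 24.9067 kN

24.9067 kN


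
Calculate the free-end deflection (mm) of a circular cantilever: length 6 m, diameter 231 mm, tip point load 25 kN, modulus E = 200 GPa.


I = pi * d^4 / 64 = pi * 231^4 / 64 = 139771240.06 mm^4
L = 6000.0 mm, P = 25000.0 N, E = 200000.0 MPa
delta = P * L^3 / (3 * E * I)
= 25000.0 * 6000.0^3 / (3 * 200000.0 * 139771240.06)
= 64.3909 mm

64.3909 mm


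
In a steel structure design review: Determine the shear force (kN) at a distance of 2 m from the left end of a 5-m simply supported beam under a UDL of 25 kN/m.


R_A = w * L / 2 = 25 * 5 / 2 = 62.5 kN
V(x) = R_A - w * x = 62.5 - 25 * 2
= 12.5 kN

12.5 kN


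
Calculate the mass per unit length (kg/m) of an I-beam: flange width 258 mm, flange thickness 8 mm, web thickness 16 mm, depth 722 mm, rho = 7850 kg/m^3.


A_flanges = 2 * 258 * 8 = 4128 mm^2
A_web = (722 - 2 * 8) * 16 = 11296 mm^2
A_total = 4128 + 11296 = 15424 mm^2 = 0.015424 m^2
Weight = rho * A = 7850 * 0.015424 = 121.0784 kg/m

121.0784 kg/m


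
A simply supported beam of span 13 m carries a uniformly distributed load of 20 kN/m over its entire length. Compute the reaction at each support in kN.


Total load = w * L = 20 * 13 = 260 kN
By symmetry, each reaction R = total / 2 = 260 / 2 = 130.0 kN

130.0 kN


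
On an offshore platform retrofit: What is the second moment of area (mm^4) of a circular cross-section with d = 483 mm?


r = d / 2 = 483 / 2 = 241.5 mm
I = pi * r^4 / 4 = pi * 241.5^4 / 4
= 2671519950.14 mm^4

2671519950.14 mm^4


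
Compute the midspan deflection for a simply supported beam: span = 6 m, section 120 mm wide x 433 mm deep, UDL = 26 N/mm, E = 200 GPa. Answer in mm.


I = 120 * 433^3 / 12 = 811827370.0 mm^4
L = 6000.0 mm, w = 26 N/mm, E = 200000.0 MPa
delta = 5 * w * L^4 / (384 * E * I)
= 5 * 26 * 6000.0^4 / (384 * 200000.0 * 811827370.0)
= 2.7022 mm

2.7022 mm


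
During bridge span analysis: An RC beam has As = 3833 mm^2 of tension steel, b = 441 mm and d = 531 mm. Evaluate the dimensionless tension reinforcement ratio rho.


rho = As / (b * d)
= 3833 / (441 * 531)
= 3833 / 234171
= 0.016368 (dimensionless)

0.016368 (dimensionless)


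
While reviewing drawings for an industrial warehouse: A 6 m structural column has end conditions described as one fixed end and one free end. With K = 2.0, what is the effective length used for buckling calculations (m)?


L_eff = K * L
= 2.0 * 6
= 12.0 m

12.0 m


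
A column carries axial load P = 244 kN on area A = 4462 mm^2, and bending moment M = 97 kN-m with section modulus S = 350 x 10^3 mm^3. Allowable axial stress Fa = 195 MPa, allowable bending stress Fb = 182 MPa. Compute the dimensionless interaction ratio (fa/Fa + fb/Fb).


f_a = P / A = 244000.0 / 4462 = 54.684 MPa
f_b = M / S = 97000000.0 / 350000.0 = 277.1429 MPa
Ratio = f_a / Fa + f_b / Fb
= 54.684 / 195 + 277.1429 / 182
= 1.8032 (dimensionless)

1.8032 (dimensionless)


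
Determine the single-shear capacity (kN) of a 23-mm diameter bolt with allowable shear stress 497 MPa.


A = pi * d^2 / 4 = pi * 23^2 / 4 = 415.4756 mm^2
V = f_v * A / 1000 = 497 * 415.4756 / 1000
= 206.4914 kN

206.4914 kN


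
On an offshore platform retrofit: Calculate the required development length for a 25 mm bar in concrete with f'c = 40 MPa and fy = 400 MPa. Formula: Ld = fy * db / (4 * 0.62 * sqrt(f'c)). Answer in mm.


Ld = (fy * db) / (4 * 0.62 * sqrt(f'c))
= (400 * 25) / (4 * 0.62 * sqrt(40))
= 10000 / 15.6849
= 637.56 mm

637.56 mm


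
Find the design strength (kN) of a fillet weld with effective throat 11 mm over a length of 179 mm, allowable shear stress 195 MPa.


Strength = throat * length * allowable stress
= 11 * 179 * 195 N
= 383955 N
= 383.95 kN

383.95 kN


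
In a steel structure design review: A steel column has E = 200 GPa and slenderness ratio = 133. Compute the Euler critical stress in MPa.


sigma_cr = pi^2 * E / lambda^2
= 9.8696 * 200000.0 / 133^2
= 9.8696 * 200000.0 / 17689
= 111.5903 MPa

111.5903 MPa


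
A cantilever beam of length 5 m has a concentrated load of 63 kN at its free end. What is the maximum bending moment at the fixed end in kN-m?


For a cantilever with a point load at the free end:
M_max = P * L = 63 * 5 = 315 kN-m

315 kN-m


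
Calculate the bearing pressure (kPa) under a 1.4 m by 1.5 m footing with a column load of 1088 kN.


A = 1.4 * 1.5 = 2.1 m^2
q = P / A = 1088 / 2.1
= 518.0952 kPa

518.0952 kPa


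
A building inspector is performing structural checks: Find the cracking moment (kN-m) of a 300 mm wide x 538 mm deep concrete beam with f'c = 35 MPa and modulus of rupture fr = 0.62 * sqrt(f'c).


fr = 0.62 * sqrt(35) = 0.62 * 5.9161 = 3.668 MPa
I = 300 * 538^3 / 12 = 3893021800.0 mm^4
y_t = 269.0 mm
M_cr = fr * I / y_t = 3.668 * 3893021800.0 / 269.0 N-mm
= 53.0836 kN-m

53.0836 kN-m


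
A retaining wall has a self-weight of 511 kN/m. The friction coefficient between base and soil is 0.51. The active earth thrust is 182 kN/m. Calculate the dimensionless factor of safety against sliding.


Resisting force = mu * W = 0.51 * 511 = 260.61 kN/m
FOS = Resisting / Driving = 260.61 / 182
= 1.4319 (dimensionless)

1.4319 (dimensionless)


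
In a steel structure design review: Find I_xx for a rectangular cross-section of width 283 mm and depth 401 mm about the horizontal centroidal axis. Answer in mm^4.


I = b * h^3 / 12
= 283 * 401^3 / 12
= 283 * 64481201 / 12
= 1520681656.92 mm^4

1520681656.92 mm^4


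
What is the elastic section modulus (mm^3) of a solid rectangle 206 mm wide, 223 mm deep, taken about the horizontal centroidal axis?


S = b * h^2 / 6
= 206 * 223^2 / 6
= 206 * 49729 / 6
= 1707362.33 mm^3

1707362.33 mm^3


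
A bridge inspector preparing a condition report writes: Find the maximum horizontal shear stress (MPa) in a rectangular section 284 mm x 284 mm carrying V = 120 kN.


A = b * h = 284 * 284 = 80656 mm^2
V = 120 kN = 120000.0 N
tau_max = 1.5 * V / A = 1.5 * 120000.0 / 80656
= 2.2317 MPa

2.2317 MPa


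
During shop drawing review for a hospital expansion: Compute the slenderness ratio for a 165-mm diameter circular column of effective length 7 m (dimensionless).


Radius of gyration r = d / 4 = 165 / 4 = 41.25 mm
L_eff = 7000.0 mm
Slenderness ratio = L / r = 7000.0 / 41.25 = 169.7 (dimensionless)

169.7 (dimensionless)


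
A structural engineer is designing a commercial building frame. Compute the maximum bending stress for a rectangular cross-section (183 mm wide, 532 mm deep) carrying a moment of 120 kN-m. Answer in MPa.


I = b * h^3 / 12 = 183 * 532^3 / 12 = 2296173712.0 mm^4
y = h / 2 = 532 / 2 = 266.0 mm
M = 120 kN-m = 120000000.0 N-mm
sigma = M * y / I = 120000000.0 * 266.0 / 2296173712.0
= 13.9 MPa

13.9 MPa


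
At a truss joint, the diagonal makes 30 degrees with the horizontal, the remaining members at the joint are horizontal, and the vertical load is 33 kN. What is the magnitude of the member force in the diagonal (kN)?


At the joint, only the diagonal has a vertical component, so vertical equilibrium gives:
F * sin(30) = 33
F = 33 / sin(30)
= 33 / 0.5
= 66.0 kN

66.0 kN


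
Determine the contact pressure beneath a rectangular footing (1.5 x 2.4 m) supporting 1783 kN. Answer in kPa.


A = 1.5 * 2.4 = 3.6 m^2
q = P / A = 1783 / 3.6
= 495.2778 kPa

495.2778 kPa


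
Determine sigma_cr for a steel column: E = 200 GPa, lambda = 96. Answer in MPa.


sigma_cr = pi^2 * E / lambda^2
= 9.8696 * 200000.0 / 96^2
= 9.8696 * 200000.0 / 9216
= 214.1841 MPa

214.1841 MPa


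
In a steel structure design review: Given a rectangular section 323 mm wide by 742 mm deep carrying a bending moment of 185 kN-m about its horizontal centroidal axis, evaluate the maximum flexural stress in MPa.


I = b * h^3 / 12 = 323 * 742^3 / 12 = 10995955968.67 mm^4
y = h / 2 = 742 / 2 = 371.0 mm
M = 185 kN-m = 185000000.0 N-mm
sigma = M * y / I = 185000000.0 * 371.0 / 10995955968.67
= 6.24 MPa

6.24 MPa


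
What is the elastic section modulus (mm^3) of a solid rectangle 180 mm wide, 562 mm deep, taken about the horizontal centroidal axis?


S = b * h^2 / 6
= 180 * 562^2 / 6
= 180 * 315844 / 6
= 9475320.0 mm^3

9475320.0 mm^3


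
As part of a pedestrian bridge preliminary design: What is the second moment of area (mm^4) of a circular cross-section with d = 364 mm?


r = d / 2 = 364 / 2 = 182.0 mm
I = pi * r^4 / 4 = pi * 182.0^4 / 4
= 861738374.79 mm^4

861738374.79 mm^4


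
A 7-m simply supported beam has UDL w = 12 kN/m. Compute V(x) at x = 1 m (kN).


R_A = w * L / 2 = 12 * 7 / 2 = 42.0 kN
V(x) = R_A - w * x = 42.0 - 12 * 1
= 30.0 kN

30.0 kN


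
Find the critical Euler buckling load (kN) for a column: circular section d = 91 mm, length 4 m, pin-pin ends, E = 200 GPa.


I = pi * d^4 / 64 = 3366165.53 mm^4
L = 4000.0 mm
P_cr = pi^2 * E * I / L^2
= 9.8696 * 200000.0 * 3366165.53 / 4000.0^2
= 415284.03 N = 415.284 kN

415.284 kN


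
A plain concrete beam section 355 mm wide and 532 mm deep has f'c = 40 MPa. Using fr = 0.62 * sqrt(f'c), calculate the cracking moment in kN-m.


fr = 0.62 * sqrt(40) = 0.62 * 6.3246 = 3.9212 MPa
I = 355 * 532^3 / 12 = 4454326053.33 mm^4
y_t = 266.0 mm
M_cr = fr * I / y_t = 3.9212 * 4454326053.33 / 266.0 N-mm
= 65.6632 kN-m

65.6632 kN-m


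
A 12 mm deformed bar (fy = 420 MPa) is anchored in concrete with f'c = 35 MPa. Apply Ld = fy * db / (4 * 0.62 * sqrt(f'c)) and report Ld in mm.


Ld = (fy * db) / (4 * 0.62 * sqrt(f'c))
= (420 * 12) / (4 * 0.62 * sqrt(35))
= 5040 / 14.6719
= 343.51 mm

343.51 mm


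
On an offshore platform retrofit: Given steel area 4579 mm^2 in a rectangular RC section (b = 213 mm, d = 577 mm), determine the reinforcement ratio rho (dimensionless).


rho = As / (b * d)
= 4579 / (213 * 577)
= 4579 / 122901
= 0.037258 (dimensionless)

0.037258 (dimensionless)


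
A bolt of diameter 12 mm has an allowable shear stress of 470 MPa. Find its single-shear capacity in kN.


A = pi * d^2 / 4 = pi * 12^2 / 4 = 113.0973 mm^2
V = f_v * A / 1000 = 470 * 113.0973 / 1000
= 53.1557 kN

53.1557 kN


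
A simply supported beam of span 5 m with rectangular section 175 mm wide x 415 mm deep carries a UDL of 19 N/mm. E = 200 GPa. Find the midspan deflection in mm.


I = 175 * 415^3 / 12 = 1042320052.08 mm^4
L = 5000.0 mm, w = 19 N/mm, E = 200000.0 MPa
delta = 5 * w * L^4 / (384 * E * I)
= 5 * 19 * 5000.0^4 / (384 * 200000.0 * 1042320052.08)
= 0.7417 mm

0.7417 mm


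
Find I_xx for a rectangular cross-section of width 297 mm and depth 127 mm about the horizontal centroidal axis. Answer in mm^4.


I = b * h^3 / 12
= 297 * 127^3 / 12
= 297 * 2048383 / 12
= 50697479.25 mm^4

50697479.25 mm^4


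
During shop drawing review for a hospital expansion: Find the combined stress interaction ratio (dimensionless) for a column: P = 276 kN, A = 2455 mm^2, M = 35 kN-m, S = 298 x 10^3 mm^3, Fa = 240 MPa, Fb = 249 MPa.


f_a = P / A = 276000.0 / 2455 = 112.4236 MPa
f_b = M / S = 35000000.0 / 298000.0 = 117.4497 MPa
Ratio = f_a / Fa + f_b / Fb
= 112.4236 / 240 + 117.4497 / 249
= 0.9401 (dimensionless)

0.9401 (dimensionless)


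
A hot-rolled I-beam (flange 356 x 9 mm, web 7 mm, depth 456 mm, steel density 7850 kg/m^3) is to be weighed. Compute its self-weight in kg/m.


A_flanges = 2 * 356 * 9 = 6408 mm^2
A_web = (456 - 2 * 9) * 7 = 3066 mm^2
A_total = 6408 + 3066 = 9474 mm^2 = 0.009474 m^2
Weight = rho * A = 7850 * 0.009474 = 74.3709 kg/m

74.3709 kg/m


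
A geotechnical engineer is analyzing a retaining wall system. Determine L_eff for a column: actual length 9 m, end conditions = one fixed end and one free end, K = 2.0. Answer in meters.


L_eff = K * L
= 2.0 * 9
= 18.0 m

18.0 m


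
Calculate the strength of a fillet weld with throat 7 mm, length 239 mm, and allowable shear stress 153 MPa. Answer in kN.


Strength = throat * length * allowable stress
= 7 * 239 * 153 N
= 255969 N
= 255.97 kN

255.97 kN


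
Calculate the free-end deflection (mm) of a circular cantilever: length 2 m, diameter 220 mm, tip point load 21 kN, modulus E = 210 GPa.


I = pi * d^4 / 64 = pi * 220^4 / 64 = 114990145.1 mm^4
L = 2000.0 mm, P = 21000.0 N, E = 210000.0 MPa
delta = P * L^3 / (3 * E * I)
= 21000.0 * 2000.0^3 / (3 * 210000.0 * 114990145.1)
= 2.319 mm

2.319 mm


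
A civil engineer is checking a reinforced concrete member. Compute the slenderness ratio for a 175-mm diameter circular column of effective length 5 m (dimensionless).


Radius of gyration r = d / 4 = 175 / 4 = 43.75 mm
L_eff = 5000.0 mm
Slenderness ratio = L / r = 5000.0 / 43.75 = 114.29 (dimensionless)

114.29 (dimensionless)


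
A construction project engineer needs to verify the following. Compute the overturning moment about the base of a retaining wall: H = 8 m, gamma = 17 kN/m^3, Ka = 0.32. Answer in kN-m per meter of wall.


Pa = 0.5 * Ka * gamma * H^2
= 0.5 * 0.32 * 17 * 8^2
= 174.08 kN/m
Arm = H / 3 = 8 / 3 = 2.6667 m
Mo = Pa * arm = Pa * H / 3 = 174.08 * 8 / 3 = 464.2133 kN-m/m

464.2133 kN-m/m


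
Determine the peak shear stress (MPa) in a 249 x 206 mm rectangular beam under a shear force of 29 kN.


A = b * h = 249 * 206 = 51294 mm^2
V = 29 kN = 29000.0 N
tau_max = 1.5 * V / A = 1.5 * 29000.0 / 51294
= 0.8481 MPa

0.8481 MPa


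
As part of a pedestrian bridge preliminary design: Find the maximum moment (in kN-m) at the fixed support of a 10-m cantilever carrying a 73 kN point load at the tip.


For a cantilever with a point load at the free end:
M_max = P * L = 73 * 10 = 730 kN-m

730 kN-m


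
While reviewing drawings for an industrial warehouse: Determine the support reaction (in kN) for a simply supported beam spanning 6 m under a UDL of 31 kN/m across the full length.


Total load = w * L = 31 * 6 = 186 kN
By symmetry, each reaction R = total / 2 = 186 / 2 = 93.0 kN

93.0 kN


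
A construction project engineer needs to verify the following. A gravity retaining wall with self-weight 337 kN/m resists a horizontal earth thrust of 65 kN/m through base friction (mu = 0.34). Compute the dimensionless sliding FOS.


Resisting force = mu * W = 0.34 * 337 = 114.58 kN/m
FOS = Resisting / Driving = 114.58 / 65
= 1.7628 (dimensionless)

1.7628 (dimensionless)


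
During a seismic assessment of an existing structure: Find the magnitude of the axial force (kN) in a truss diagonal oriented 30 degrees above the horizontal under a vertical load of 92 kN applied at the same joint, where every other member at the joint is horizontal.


At the joint, only the diagonal has a vertical component, so vertical equilibrium gives:
F * sin(30) = 92
F = 92 / sin(30)
= 92 / 0.5
= 184.0 kN

184.0 kN


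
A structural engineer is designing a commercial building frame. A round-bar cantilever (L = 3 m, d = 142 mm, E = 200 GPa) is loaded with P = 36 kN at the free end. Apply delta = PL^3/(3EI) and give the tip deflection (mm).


I = pi * d^4 / 64 = pi * 142^4 / 64 = 19958287.59 mm^4
L = 3000.0 mm, P = 36000.0 N, E = 200000.0 MPa
delta = P * L^3 / (3 * E * I)
= 36000.0 * 3000.0^3 / (3 * 200000.0 * 19958287.59)
= 81.1693 mm

81.1693 mm


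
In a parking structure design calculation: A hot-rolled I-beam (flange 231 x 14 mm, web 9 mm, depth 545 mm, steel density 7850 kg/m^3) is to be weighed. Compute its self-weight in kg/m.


A_flanges = 2 * 231 * 14 = 6468 mm^2
A_web = (545 - 2 * 14) * 9 = 4653 mm^2
A_total = 6468 + 4653 = 11121 mm^2 = 0.011121 m^2
Weight = rho * A = 7850 * 0.011121 = 87.2999 kg/m

87.2999 kg/m


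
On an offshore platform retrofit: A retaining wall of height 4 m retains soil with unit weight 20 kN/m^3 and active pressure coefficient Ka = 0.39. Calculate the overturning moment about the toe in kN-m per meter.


Pa = 0.5 * Ka * gamma * H^2
= 0.5 * 0.39 * 20 * 4^2
= 62.4 kN/m
Arm = H / 3 = 4 / 3 = 1.3333 m
Mo = Pa * arm = Pa * H / 3 = 62.4 * 4 / 3 = 83.2 kN-m/m

83.2 kN-m/m


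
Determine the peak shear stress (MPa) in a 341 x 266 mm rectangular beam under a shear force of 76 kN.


A = b * h = 341 * 266 = 90706 mm^2
V = 76 kN = 76000.0 N
tau_max = 1.5 * V / A = 1.5 * 76000.0 / 90706
= 1.2568 MPa

1.2568 MPa


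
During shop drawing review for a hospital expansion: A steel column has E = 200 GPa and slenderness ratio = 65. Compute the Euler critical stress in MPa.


sigma_cr = pi^2 * E / lambda^2
= 9.8696 * 200000.0 / 65^2
= 9.8696 * 200000.0 / 4225
= 467.2002 MPa

467.2002 MPa


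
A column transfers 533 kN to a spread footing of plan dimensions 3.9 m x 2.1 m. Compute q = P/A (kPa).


A = 3.9 * 2.1 = 8.19 m^2
q = P / A = 533 / 8.19
= 65.0794 kPa

65.0794 kPa


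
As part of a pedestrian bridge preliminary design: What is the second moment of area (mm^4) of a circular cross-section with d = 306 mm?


r = d / 2 = 306 / 2 = 153.0 mm
I = pi * r^4 / 4 = pi * 153.0^4 / 4
= 430383491.67 mm^4

430383491.67 mm^4


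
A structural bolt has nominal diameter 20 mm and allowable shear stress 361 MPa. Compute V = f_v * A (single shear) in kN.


A = pi * d^2 / 4 = pi * 20^2 / 4 = 314.1593 mm^2
V = f_v * A / 1000 = 361 * 314.1593 / 1000
= 113.4115 kN

113.4115 kN


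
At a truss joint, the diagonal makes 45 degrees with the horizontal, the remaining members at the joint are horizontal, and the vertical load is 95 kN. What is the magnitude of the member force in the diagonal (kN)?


At the joint, only the diagonal has a vertical component, so vertical equilibrium gives:
F * sin(45) = 95
F = 95 / sin(45)
= 95 / 0.707107
= 134.35 kN

134.35 kN


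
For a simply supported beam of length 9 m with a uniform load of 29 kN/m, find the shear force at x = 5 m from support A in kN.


R_A = w * L / 2 = 29 * 9 / 2 = 130.5 kN
V(x) = R_A - w * x = 130.5 - 29 * 5
= -14.5 kN

-14.5 kN


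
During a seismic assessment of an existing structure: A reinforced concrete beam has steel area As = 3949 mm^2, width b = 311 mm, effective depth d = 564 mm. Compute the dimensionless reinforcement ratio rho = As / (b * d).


rho = As / (b * d)
= 3949 / (311 * 564)
= 3949 / 175404
= 0.022514 (dimensionless)

0.022514 (dimensionless)


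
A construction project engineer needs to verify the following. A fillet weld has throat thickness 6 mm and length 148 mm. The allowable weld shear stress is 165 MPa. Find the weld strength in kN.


Strength = throat * length * allowable stress
= 6 * 148 * 165 N
= 146520 N
= 146.52 kN

146.52 kN


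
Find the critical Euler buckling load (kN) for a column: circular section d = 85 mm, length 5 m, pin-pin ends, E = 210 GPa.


I = pi * d^4 / 64 = 2562392.19 mm^4
L = 5000.0 mm
P_cr = pi^2 * E * I / L^2
= 9.8696 * 210000.0 * 2562392.19 / 5000.0^2
= 212434.3 N = 212.4343 kN

212.4343 kN


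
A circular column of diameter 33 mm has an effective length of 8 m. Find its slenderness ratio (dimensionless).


Radius of gyration r = d / 4 = 33 / 4 = 8.25 mm
L_eff = 8000.0 mm
Slenderness ratio = L / r = 8000.0 / 8.25 = 969.7 (dimensionless)

969.7 (dimensionless)


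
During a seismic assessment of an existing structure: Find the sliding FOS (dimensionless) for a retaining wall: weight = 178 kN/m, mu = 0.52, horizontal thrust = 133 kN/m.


Resisting force = mu * W = 0.52 * 178 = 92.56 kN/m
FOS = Resisting / Driving = 92.56 / 133
= 0.6959 (dimensionless)

0.6959 (dimensionless)


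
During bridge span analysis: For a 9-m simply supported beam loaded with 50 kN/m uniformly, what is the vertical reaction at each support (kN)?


Total load = w * L = 50 * 9 = 450 kN
By symmetry, each reaction R = total / 2 = 450 / 2 = 225.0 kN

225.0 kN


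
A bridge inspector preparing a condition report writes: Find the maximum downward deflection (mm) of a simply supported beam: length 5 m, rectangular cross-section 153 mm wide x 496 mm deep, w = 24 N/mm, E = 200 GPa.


I = 153 * 496^3 / 12 = 1555805184.0 mm^4
L = 5000.0 mm, w = 24 N/mm, E = 200000.0 MPa
delta = 5 * w * L^4 / (384 * E * I)
= 5 * 24 * 5000.0^4 / (384 * 200000.0 * 1555805184.0)
= 0.6277 mm

0.6277 mm


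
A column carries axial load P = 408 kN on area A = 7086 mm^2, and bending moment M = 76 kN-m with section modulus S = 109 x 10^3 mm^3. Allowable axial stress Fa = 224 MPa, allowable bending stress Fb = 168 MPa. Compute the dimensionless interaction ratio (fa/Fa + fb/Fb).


f_a = P / A = 408000.0 / 7086 = 57.5783 MPa
f_b = M / S = 76000000.0 / 109000.0 = 697.2477 MPa
Ratio = f_a / Fa + f_b / Fb
= 57.5783 / 224 + 697.2477 / 168
= 4.4073 (dimensionless)

4.4073 (dimensionless)


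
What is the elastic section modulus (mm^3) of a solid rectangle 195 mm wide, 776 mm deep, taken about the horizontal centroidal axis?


S = b * h^2 / 6
= 195 * 776^2 / 6
= 195 * 602176 / 6
= 19570720.0 mm^3

19570720.0 mm^3


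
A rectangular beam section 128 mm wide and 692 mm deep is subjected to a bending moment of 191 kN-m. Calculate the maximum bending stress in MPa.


I = b * h^3 / 12 = 128 * 692^3 / 12 = 3534654805.33 mm^4
y = h / 2 = 692 / 2 = 346.0 mm
M = 191 kN-m = 191000000.0 N-mm
sigma = M * y / I = 191000000.0 * 346.0 / 3534654805.33
= 18.7 MPa

18.7 MPa


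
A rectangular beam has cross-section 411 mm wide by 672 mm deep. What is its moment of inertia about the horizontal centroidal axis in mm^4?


I = b * h^3 / 12
= 411 * 672^3 / 12
= 411 * 303464448 / 12
= 10393657344.0 mm^4

10393657344.0 mm^4


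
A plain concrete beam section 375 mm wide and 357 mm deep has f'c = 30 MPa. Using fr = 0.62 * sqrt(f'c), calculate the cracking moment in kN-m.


fr = 0.62 * sqrt(30) = 0.62 * 5.4772 = 3.3959 MPa
I = 375 * 357^3 / 12 = 1421852906.25 mm^4
y_t = 178.5 mm
M_cr = fr * I / y_t = 3.3959 * 1421852906.25 / 178.5 N-mm
= 27.0501 kN-m

27.0501 kN-m


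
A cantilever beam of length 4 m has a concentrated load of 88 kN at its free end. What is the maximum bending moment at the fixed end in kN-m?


For a cantilever with a point load at the free end:
M_max = P * L = 88 * 4 = 352 kN-m

352 kN-m


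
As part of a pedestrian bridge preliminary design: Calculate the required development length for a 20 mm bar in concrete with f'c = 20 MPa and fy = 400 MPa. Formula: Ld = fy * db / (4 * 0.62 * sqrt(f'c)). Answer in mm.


Ld = (fy * db) / (4 * 0.62 * sqrt(f'c))
= (400 * 20) / (4 * 0.62 * sqrt(20))
= 8000 / 11.0909
= 721.31 mm

721.31 mm


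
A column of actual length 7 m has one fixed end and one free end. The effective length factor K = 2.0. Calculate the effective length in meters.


L_eff = K * L
= 2.0 * 7
= 14.0 m

14.0 m


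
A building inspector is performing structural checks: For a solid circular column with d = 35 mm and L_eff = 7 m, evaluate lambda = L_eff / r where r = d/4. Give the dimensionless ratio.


Radius of gyration r = d / 4 = 35 / 4 = 8.75 mm
L_eff = 7000.0 mm
Slenderness ratio = L / r = 7000.0 / 8.75 = 800.0 (dimensionless)

800.0 (dimensionless)


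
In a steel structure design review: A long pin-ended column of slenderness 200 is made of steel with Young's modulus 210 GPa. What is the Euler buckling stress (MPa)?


sigma_cr = pi^2 * E / lambda^2
= 9.8696 * 210000.0 / 200^2
= 9.8696 * 210000.0 / 40000
= 51.8154 MPa

51.8154 MPa


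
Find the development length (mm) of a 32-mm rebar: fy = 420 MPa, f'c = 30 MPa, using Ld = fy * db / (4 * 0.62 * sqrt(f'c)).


Ld = (fy * db) / (4 * 0.62 * sqrt(f'c))
= (420 * 32) / (4 * 0.62 * sqrt(30))
= 13440 / 13.5835
= 989.43 mm

989.43 mm


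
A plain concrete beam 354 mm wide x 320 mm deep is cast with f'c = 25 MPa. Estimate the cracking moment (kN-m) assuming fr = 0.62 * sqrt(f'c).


fr = 0.62 * sqrt(25) = 0.62 * 5.0 = 3.1 MPa
I = 354 * 320^3 / 12 = 966656000.0 mm^4
y_t = 160.0 mm
M_cr = fr * I / y_t = 3.1 * 966656000.0 / 160.0 N-mm
= 18.729 kN-m

18.729 kN-m


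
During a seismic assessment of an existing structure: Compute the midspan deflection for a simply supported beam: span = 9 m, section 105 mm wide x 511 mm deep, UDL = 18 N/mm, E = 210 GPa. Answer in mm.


I = 105 * 511^3 / 12 = 1167537271.25 mm^4
L = 9000.0 mm, w = 18 N/mm, E = 210000.0 MPa
delta = 5 * w * L^4 / (384 * E * I)
= 5 * 18 * 9000.0^4 / (384 * 210000.0 * 1167537271.25)
= 6.2718 mm

6.2718 mm


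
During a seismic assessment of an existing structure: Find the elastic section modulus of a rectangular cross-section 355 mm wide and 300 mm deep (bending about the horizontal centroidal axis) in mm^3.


S = b * h^2 / 6
= 355 * 300^2 / 6
= 355 * 90000 / 6
= 5325000.0 mm^3

5325000.0 mm^3


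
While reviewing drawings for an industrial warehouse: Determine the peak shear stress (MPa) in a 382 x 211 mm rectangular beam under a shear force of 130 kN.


A = b * h = 382 * 211 = 80602 mm^2
V = 130 kN = 130000.0 N
tau_max = 1.5 * V / A = 1.5 * 130000.0 / 80602
= 2.4193 MPa

2.4193 MPa


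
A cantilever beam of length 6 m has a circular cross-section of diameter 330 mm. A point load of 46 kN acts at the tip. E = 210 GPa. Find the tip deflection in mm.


I = pi * d^4 / 64 = pi * 330^4 / 64 = 582137609.58 mm^4
L = 6000.0 mm, P = 46000.0 N, E = 210000.0 MPa
delta = P * L^3 / (3 * E * I)
= 46000.0 * 6000.0^3 / (3 * 210000.0 * 582137609.58)
= 27.0923 mm

27.0923 mm


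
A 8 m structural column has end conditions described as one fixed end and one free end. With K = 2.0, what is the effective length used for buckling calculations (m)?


L_eff = K * L
= 2.0 * 8
= 16.0 m

16.0 m


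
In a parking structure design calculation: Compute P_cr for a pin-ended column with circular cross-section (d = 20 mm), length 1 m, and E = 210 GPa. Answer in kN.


I = pi * d^4 / 64 = 7853.98 mm^4
L = 1000.0 mm
P_cr = pi^2 * E * I / L^2
= 9.8696 * 210000.0 * 7853.98 / 1000.0^2
= 16278.3 N = 16.2783 kN

16.2783 kN


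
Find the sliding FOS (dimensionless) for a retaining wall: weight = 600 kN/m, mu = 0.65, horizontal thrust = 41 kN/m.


Resisting force = mu * W = 0.65 * 600 = 390.0 kN/m
FOS = Resisting / Driving = 390.0 / 41
= 9.5122 (dimensionless)

9.5122 (dimensionless)


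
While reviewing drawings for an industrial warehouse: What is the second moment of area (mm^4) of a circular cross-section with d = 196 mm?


r = d / 2 = 196 / 2 = 98.0 mm
I = pi * r^4 / 4 = pi * 98.0^4 / 4
= 72442625.88 mm^4

72442625.88 mm^4
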